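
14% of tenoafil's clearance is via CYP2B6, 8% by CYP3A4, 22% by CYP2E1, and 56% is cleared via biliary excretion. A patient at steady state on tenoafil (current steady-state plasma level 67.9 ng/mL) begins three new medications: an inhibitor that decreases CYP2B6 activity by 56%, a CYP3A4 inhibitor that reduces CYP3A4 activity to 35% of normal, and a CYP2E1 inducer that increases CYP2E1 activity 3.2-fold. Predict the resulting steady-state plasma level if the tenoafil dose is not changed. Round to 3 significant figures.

The CYP2B6 pathway (14% of clearance) falls to 0.44× activity: 0.14 × 0.44 = 0.0616.
The CYP3A4 pathway (8% of clearance) drops to 0.35× activity: 0.08 × 0.35 = 0.028.
The CYP2E1 pathway (22% of clearance) rises to 3.2× activity: 0.22 × 3.2 = 0.704.
Non-CYP routes (56%) are unchanged.
CL_new/CL_old = 0.0616 + 0.028 + 0.704 + 0.56 = 1.3536.
Dividing the baseline by the relative clearance: 67.9 / 1.3536 = 50.2 ng/mL.

50.2 ng/mL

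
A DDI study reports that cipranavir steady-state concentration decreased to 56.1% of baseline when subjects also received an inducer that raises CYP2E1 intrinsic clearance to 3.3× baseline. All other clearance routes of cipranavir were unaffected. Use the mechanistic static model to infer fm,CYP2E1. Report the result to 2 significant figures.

0.34

Let x = fm,CYP2E1. Because steady-state concentration ∝ 1/CL, relative clearance rose to 1/0.561 = 1.783.
Setting x·3.3 + (1 − x) = 1.783 and solving: x = (1.783 − 1)/(3.3 − 1) = 0.34.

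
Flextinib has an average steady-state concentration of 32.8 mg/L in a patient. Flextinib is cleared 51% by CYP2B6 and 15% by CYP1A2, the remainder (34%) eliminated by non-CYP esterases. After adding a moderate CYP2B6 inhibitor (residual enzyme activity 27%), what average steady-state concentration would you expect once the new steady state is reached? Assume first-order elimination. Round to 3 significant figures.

The CYP2B6 pathway (51% of clearance) drops to 0.27× activity: 0.51 × 0.27 = 0.1377.
CYP1A2 (15%) and the residual 34% are unaffected.
New clearance relative to baseline: 0.1377 + 0.15 + 0.34 = 0.6277.
With dosing unchanged, average steady-state concentration scales as 1/CL: 32.8 / 0.6277 = 52.3 mg/L.

52.3 mg/L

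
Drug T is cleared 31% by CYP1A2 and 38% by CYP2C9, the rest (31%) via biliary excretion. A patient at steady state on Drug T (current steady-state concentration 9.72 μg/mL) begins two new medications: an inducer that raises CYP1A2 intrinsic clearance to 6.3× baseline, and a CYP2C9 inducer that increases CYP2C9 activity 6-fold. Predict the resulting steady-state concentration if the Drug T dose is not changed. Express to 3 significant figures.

2.14 μg/mL

CYP1A2: 0.31 × 6.3 = 1.953
CYP2C9: 0.38 × 6 = 2.28
Other: 0.31 (unchanged)
New clearance relative to baseline: 1.953 + 2.28 + 0.31 = 4.543.
Steady-state concentration ∝ 1/CL: new value = 9.72 / 4.543 = 2.14 μg/mL.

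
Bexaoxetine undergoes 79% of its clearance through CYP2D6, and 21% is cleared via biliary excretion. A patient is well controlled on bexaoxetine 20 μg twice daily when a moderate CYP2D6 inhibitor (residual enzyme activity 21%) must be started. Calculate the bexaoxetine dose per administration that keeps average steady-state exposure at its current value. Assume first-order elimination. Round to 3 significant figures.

The CYP2D6 pathway (79% of clearance) drops to 0.21× activity: 0.79 × 0.21 = 0.1659.
Non-CYP routes (21%) are unchanged.
New clearance relative to baseline: 0.1659 + 0.21 = 0.3759.
To maintain the same steady-state level, dose must scale with clearance: new dose = 20 × 0.3759 = 7.52 μg.

7.52 μg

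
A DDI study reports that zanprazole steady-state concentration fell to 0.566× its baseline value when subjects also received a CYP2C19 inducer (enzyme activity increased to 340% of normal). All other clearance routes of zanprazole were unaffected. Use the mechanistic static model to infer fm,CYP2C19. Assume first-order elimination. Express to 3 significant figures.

0.319

Call the CYP2C19 fraction fm. After the interaction, CL_new/CL_old = fm × 3.4 + (1 − fm).
Steady-state concentration ratio = 1 / (new CL fraction), so new CL fraction = 1 / 0.566 = 1.767.
fm × 3.4 + 1 − fm = 1.767  ⇒  fm × (3.4 − 1) = 0.7668  ⇒  fm = 0.319.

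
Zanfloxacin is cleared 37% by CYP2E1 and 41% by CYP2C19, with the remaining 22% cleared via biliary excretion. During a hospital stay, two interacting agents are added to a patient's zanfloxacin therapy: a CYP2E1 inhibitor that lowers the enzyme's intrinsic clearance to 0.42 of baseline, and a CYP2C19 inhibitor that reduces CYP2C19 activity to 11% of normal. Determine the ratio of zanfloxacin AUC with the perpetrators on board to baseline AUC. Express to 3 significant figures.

2.38

CYP2E1: 0.37 × 0.42 = 0.1554
CYP2C19: 0.41 × 0.11 = 0.0451
Other: 0.22 (unchanged)
Relative clearance = 0.1554 + 0.0451 + 0.22 = 0.4205.
Net AUC ratio = 1 / 0.4205 = 2.38.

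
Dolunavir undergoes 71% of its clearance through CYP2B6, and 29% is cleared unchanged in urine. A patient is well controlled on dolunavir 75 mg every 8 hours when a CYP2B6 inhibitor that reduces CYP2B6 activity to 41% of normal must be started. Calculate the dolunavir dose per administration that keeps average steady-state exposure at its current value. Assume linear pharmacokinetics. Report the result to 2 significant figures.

44 mg

The CYP2B6 pathway (71% of clearance) is reduced to 0.41× activity: 0.71 × 0.41 = 0.2911.
Non-CYP routes (29%) are unchanged.
Relative clearance = 0.2911 + 0.29 = 0.5811.
To maintain the same steady-state level, dose must scale with clearance: new dose = 75 × 0.5811 = 44 mg.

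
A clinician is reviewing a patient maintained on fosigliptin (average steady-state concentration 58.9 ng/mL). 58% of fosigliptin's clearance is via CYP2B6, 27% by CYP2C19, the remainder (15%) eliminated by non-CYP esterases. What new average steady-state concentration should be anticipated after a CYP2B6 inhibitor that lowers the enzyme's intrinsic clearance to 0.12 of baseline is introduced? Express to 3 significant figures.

The CYP2B6 pathway (58% of clearance) drops to 0.12× activity: 0.58 × 0.12 = 0.0696.
CYP2C19 (27%) and the residual 15% are unaffected.
CL_new/CL_old = 0.0696 + 0.27 + 0.15 = 0.4896.
With dosing unchanged, average steady-state concentration scales as 1/CL: 58.9 / 0.4896 = 120 ng/mL.

120 ng/mL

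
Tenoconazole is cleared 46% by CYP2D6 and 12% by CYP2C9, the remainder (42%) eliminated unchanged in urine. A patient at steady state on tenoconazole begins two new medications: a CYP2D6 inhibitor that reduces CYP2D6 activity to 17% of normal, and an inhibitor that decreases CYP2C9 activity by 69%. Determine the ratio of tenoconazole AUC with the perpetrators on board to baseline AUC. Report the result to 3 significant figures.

1.87

The CYP2D6 pathway (46% of clearance) drops to 0.17× activity: 0.46 × 0.17 = 0.0782.
The CYP2C9 pathway (12% of clearance) drops to 0.31× activity: 0.12 × 0.31 = 0.0372.
Non-CYP routes (42%) are unchanged.
Relative clearance = 0.0782 + 0.0372 + 0.42 = 0.5354.
AUC ∝ 1/CL: fold-change = 1 / 0.5354 = 1.87.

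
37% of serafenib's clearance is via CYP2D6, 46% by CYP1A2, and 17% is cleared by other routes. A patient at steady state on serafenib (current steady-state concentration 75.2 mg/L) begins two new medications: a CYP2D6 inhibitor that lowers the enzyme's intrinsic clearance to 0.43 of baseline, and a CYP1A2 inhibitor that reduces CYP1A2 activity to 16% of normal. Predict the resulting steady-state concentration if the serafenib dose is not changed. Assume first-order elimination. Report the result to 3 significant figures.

187 mg/L

The CYP2D6 pathway (37% of clearance) falls to 0.43× activity: 0.37 × 0.43 = 0.1591.
The CYP1A2 pathway (46% of clearance) falls to 0.16× activity: 0.46 × 0.16 = 0.0736.
Non-CYP routes (17%) are unchanged.
Relative clearance = 0.1591 + 0.0736 + 0.17 = 0.4027.
Dividing the baseline by the relative clearance: 75.2 / 0.4027 = 187 mg/L.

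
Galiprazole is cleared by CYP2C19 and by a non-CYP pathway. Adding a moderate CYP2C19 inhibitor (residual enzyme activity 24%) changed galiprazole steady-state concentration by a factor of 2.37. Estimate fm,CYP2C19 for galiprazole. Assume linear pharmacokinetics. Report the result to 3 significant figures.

0.761

Let x = fm,CYP2C19. Because steady-state concentration ∝ 1/CL, relative clearance fell to 1/2.37 = 0.4219.
Setting x·0.24 + (1 − x) = 0.4219 and solving: x = (0.4219 − 1)/(0.24 − 1) = 0.761.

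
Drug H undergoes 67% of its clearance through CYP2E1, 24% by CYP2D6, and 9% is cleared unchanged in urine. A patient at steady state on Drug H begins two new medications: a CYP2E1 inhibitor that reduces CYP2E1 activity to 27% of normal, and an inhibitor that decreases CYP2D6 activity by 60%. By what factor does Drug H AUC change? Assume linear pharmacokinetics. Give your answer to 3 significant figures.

The CYP2E1 pathway (67% of clearance) falls to 0.27× activity: 0.67 × 0.27 = 0.1809.
The CYP2D6 pathway (24% of clearance) is reduced to 0.4× activity: 0.24 × 0.4 = 0.096.
Non-CYP routes (9%) are unchanged.
Relative clearance = 0.1809 + 0.096 + 0.09 = 0.3669.
AUC ∝ 1/CL: fold-change = 1 / 0.3669 = 2.73.

2.73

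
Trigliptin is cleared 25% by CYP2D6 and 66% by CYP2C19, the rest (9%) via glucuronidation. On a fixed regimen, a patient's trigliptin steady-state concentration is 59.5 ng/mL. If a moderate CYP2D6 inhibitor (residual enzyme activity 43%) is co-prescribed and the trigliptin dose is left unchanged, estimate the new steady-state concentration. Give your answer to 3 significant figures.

69.4 ng/mL

The CYP2D6 pathway (25% of clearance) falls to 0.43× activity: 0.25 × 0.43 = 0.1075.
CYP2C19 (66%) and the residual 9% are unaffected.
CL_new/CL_old = 0.1075 + 0.66 + 0.09 = 0.8575.
New steady-state concentration = baseline ÷ relative clearance = 59.5 / 0.8575 = 69.4 ng/mL.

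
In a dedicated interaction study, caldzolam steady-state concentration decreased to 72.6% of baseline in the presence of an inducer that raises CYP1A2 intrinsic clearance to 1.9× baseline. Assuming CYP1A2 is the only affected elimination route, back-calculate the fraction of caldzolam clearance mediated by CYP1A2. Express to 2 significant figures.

0.42

Write x for the fraction cleared via CYP1A2. The observed steady-state concentration change means clearance rose to 1/0.726 = 1.377 of baseline.
Only the CYP1A2 route changed, so 1.377 = x·1.9 + (1 − x), giving x = 0.42.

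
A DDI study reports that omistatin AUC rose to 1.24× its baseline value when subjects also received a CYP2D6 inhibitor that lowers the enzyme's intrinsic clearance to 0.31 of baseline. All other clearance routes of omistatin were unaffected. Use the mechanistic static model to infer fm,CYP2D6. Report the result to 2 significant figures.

0.28

CL'/CL = 1 / 1.24 = 0.8065
0.31·fm + (1 − fm) = 0.8065
fm = (0.8065 − 1) / (0.31 − 1) = 0.28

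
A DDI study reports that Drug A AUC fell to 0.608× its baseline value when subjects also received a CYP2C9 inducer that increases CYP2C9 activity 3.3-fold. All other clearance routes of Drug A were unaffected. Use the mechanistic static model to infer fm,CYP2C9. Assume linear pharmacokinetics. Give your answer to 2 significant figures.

Call the CYP2C9 fraction fm. After the interaction, CL_new/CL_old = fm × 3.3 + (1 − fm).
AUC ratio = 1 / (new CL fraction), so new CL fraction = 1 / 0.608 = 1.645.
fm × 3.3 + 1 − fm = 1.645  ⇒  fm × (3.3 − 1) = 0.6447  ⇒  fm = 0.28.

0.28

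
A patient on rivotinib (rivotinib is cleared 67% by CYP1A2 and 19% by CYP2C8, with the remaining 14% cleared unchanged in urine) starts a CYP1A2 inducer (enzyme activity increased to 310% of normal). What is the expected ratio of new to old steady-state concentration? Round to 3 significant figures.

0.415

The CYP1A2 pathway (67% of clearance) is boosted to 3.1× activity: 0.67 × 3.1 = 2.077.
CYP2C8 (19%) and the residual 14% are unaffected.
Relative clearance = 2.077 + 0.19 + 0.14 = 2.407.
Since steady-state concentration ∝ 1/CL, the ratio is 1 / 2.407 = 0.415.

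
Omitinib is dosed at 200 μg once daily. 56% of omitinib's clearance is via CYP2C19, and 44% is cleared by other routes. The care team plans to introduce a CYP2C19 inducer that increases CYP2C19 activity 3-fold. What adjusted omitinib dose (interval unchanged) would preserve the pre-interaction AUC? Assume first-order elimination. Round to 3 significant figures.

424 μg

CYP2C19: 0.56 × 3 = 1.68
Other: 0.44 (unchanged)
Relative clearance = 1.68 + 0.44 = 2.12.
Css,avg = (dose rate)/CL, so holding Css fixed requires dose ∝ CL: 200 × 2.12 = 424 μg.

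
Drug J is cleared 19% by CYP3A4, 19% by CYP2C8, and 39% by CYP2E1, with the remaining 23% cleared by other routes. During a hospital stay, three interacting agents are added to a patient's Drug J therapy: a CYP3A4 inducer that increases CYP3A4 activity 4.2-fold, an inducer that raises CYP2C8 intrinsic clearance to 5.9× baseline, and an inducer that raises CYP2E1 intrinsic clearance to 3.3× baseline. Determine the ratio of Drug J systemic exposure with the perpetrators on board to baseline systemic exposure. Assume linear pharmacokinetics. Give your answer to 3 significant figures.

0.291

The CYP3A4 pathway (19% of clearance) is boosted to 4.2× activity: 0.19 × 4.2 = 0.798.
The CYP2C8 pathway (19% of clearance) is boosted to 5.9× activity: 0.19 × 5.9 = 1.121.
The CYP2E1 pathway (39% of clearance) is boosted to 3.3× activity: 0.39 × 3.3 = 1.287.
Non-CYP routes (23%) are unchanged.
New clearance relative to baseline: 0.798 + 1.121 + 1.287 + 0.23 = 3.436.
Because systemic exposure varies inversely with clearance, the combined effect is 1 / 3.436 = 0.291.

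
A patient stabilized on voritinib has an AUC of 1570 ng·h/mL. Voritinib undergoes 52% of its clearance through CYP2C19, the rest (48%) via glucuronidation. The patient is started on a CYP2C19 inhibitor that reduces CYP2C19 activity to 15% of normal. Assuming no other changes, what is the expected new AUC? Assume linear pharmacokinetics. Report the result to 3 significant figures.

The CYP2C19 pathway (52% of clearance) falls to 0.15× activity: 0.52 × 0.15 = 0.078.
The remaining 48% of clearance is unaffected.
CL_new/CL_old = 0.078 + 0.48 = 0.558.
AUC ∝ 1/CL, so new value = 1570 / 0.558 = 2.81 × 10³ ng·h/mL.

2.81 × 10³ ng·h/mL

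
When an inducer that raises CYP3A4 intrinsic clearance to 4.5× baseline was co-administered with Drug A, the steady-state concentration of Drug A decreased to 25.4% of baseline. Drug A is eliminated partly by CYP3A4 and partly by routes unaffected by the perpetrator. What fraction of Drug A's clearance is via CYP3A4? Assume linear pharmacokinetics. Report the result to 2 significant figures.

Let x = fm,CYP3A4. Because steady-state concentration ∝ 1/CL, relative clearance rose to 1/0.254 = 3.937.
Only the CYP3A4 route changed, so 3.937 = x·4.5 + (1 − x), giving x = 0.84.

0.84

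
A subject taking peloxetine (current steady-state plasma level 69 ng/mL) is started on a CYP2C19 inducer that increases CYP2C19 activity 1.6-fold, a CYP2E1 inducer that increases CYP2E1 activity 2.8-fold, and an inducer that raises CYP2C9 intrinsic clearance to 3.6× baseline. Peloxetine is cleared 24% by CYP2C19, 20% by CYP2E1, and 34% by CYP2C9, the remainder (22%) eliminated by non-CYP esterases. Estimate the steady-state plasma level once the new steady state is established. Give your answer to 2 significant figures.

29 ng/mL

The CYP2C19 pathway (24% of clearance) increases to 1.6× activity: 0.24 × 1.6 = 0.384.
The CYP2E1 pathway (20% of clearance) rises to 2.8× activity: 0.2 × 2.8 = 0.56.
The CYP2C9 pathway (34% of clearance) rises to 3.6× activity: 0.34 × 3.6 = 1.224.
The remaining 22% of clearance is unaffected.
Relative clearance = 0.384 + 0.56 + 1.224 + 0.22 = 2.388.
New steady-state plasma level = 69 / 2.388 = 29 ng/mL (concentration scales inversely with clearance).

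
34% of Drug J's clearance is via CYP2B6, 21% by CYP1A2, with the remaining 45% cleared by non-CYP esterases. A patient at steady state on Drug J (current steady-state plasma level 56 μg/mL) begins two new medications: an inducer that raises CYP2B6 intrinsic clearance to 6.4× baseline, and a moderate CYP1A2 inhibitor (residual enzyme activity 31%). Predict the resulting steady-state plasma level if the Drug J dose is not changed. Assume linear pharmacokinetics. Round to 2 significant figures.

The CYP2B6 pathway (34% of clearance) increases to 6.4× activity: 0.34 × 6.4 = 2.176.
The CYP1A2 pathway (21% of clearance) falls to 0.31× activity: 0.21 × 0.31 = 0.0651.
The remaining 45% of clearance is unaffected.
Relative clearance = 2.176 + 0.0651 + 0.45 = 2.6911.
Dividing the baseline by the relative clearance: 56 / 2.6911 = 21 μg/mL.

21 μg/mL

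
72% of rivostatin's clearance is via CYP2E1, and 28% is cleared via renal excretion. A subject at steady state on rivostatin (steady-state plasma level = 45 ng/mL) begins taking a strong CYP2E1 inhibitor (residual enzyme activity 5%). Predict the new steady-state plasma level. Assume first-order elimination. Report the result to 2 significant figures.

1.4 × 10² ng/mL

The CYP2E1 pathway (72% of clearance) falls to 0.05× activity: 0.72 × 0.05 = 0.036.
Non-CYP routes (28%) are unchanged.
CL_new/CL_old = 0.036 + 0.28 = 0.316.
Steady-state plasma level ∝ 1/CL, so new value = 45 / 0.316 = 1.4 × 10² ng/mL.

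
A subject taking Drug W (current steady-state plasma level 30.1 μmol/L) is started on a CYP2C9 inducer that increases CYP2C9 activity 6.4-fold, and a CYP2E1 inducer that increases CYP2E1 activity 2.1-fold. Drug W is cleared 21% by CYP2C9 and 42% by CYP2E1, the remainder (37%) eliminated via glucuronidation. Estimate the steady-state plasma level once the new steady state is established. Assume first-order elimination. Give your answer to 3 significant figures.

11.6 μmol/L

CYP2C9: 0.21 × 6.4 = 1.344
CYP2E1: 0.42 × 2.1 = 0.882
Other: 0.37 (unchanged)
New clearance relative to baseline: 1.344 + 0.882 + 0.37 = 2.596.
New steady-state plasma level = 30.1 / 2.596 = 11.6 μmol/L (concentration scales inversely with clearance).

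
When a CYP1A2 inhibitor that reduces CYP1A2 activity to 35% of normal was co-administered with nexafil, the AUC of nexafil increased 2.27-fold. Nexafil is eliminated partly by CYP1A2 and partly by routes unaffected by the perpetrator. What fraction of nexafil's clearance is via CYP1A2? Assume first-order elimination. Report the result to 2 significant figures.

0.86

Let x = fm,CYP1A2. Because AUC ∝ 1/CL, relative clearance fell to 1/2.27 = 0.4405.
Only the CYP1A2 route changed, so 0.4405 = x·0.35 + (1 − x), giving x = 0.86.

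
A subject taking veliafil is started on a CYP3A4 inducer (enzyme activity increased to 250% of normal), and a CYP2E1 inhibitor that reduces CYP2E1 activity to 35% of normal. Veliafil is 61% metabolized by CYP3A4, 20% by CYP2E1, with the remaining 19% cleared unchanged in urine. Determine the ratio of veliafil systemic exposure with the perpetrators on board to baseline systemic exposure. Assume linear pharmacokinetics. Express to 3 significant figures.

CYP3A4: 0.61 × 2.5 = 1.525
CYP2E1: 0.2 × 0.35 = 0.07
Other: 0.19 (unchanged)
Relative clearance = 1.525 + 0.07 + 0.19 = 1.785.
Because systemic exposure varies inversely with clearance, the combined effect is 1 / 1.785 = 0.560.

0.560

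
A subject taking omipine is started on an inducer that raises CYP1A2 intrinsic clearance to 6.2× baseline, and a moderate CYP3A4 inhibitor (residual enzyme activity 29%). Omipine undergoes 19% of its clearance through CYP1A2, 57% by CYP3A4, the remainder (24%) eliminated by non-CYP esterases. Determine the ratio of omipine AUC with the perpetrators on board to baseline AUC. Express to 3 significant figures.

CYP1A2: 0.19 × 6.2 = 1.178
CYP3A4: 0.57 × 0.29 = 0.1653
Other: 0.24 (unchanged)
CL_new/CL_old = 1.178 + 0.1653 + 0.24 = 1.5833.
Because AUC varies inversely with clearance, the combined effect is 1 / 1.5833 = 0.632.

0.632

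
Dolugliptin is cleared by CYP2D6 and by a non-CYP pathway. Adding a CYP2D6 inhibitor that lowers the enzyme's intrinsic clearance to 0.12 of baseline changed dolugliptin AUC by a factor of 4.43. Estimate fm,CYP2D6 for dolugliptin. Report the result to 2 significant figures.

0.88

Write x for the fraction cleared via CYP2D6. The observed AUC change means clearance fell to 1/4.43 = 0.2257 of baseline.
Only the CYP2D6 route changed, so 0.2257 = x·0.12 + (1 − x), giving x = 0.88.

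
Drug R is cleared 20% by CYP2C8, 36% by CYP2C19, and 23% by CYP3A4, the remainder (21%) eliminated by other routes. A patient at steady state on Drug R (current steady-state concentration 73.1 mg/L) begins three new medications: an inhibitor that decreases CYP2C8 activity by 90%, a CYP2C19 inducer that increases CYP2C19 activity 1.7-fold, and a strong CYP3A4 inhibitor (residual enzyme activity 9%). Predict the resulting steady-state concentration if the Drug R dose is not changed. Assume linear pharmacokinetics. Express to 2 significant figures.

CYP2C8: 0.2 × 0.1 = 0.02
CYP2C19: 0.36 × 1.7 = 0.612
CYP3A4: 0.23 × 0.09 = 0.0207
Other: 0.21 (unchanged)
New clearance relative to baseline: 0.02 + 0.612 + 0.0207 + 0.21 = 0.8627.
Dividing the baseline by the relative clearance: 73.1 / 0.8627 = 85 mg/L.

85 mg/L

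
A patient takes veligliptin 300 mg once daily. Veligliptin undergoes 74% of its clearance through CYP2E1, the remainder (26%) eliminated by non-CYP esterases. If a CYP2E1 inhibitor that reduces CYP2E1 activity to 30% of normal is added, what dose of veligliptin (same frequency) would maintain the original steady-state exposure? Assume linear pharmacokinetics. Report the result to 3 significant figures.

CYP2E1: 0.74 × 0.3 = 0.222
Other: 0.26 (unchanged)
Relative clearance = 0.222 + 0.26 = 0.482.
To maintain the same steady-state level, dose must scale with clearance: new dose = 300 × 0.482 = 145 mg.

145 mg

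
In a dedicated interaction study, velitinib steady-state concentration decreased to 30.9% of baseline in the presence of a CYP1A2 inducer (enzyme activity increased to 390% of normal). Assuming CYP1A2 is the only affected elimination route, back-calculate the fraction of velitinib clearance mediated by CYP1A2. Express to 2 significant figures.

Let x = fm,CYP1A2. Because steady-state concentration ∝ 1/CL, relative clearance rose to 1/0.309 = 3.236.
Only the CYP1A2 route changed, so 3.236 = x·3.9 + (1 − x), giving x = 0.77.

0.77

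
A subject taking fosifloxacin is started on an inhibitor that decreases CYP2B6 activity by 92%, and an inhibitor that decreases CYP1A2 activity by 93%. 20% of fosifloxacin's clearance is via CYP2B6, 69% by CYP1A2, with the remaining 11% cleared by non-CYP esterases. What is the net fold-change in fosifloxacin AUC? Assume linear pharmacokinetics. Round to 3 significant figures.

5.74

The CYP2B6 pathway (20% of clearance) drops to 0.08× activity: 0.2 × 0.08 = 0.016.
The CYP1A2 pathway (69% of clearance) falls to 0.07× activity: 0.69 × 0.07 = 0.0483.
The remaining 11% of clearance is unaffected.
New clearance relative to baseline: 0.016 + 0.0483 + 0.11 = 0.1743.
Net AUC ratio = 1 / 0.1743 = 5.74.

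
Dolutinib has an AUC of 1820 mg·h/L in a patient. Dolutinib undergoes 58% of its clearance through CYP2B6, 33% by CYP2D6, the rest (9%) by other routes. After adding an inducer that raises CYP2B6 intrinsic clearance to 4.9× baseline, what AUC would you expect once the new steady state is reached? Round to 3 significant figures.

CYP2B6: 0.58 × 4.9 = 2.842
CYP2D6: 0.33 (unchanged)
Other: 0.09 (unchanged)
CL_new/CL_old = 2.842 + 0.33 + 0.09 = 3.262.
With dosing unchanged, AUC scales as 1/CL: 1820 / 3.262 = 558 mg·h/L.

558 mg·h/L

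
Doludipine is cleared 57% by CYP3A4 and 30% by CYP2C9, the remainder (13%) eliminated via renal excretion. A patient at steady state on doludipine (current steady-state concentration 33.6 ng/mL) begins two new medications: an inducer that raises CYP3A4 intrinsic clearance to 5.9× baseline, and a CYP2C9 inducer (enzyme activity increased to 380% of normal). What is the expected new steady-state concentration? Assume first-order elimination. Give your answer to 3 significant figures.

7.25 ng/mL

The CYP3A4 pathway (57% of clearance) rises to 5.9× activity: 0.57 × 5.9 = 3.363.
The CYP2C9 pathway (30% of clearance) increases to 3.8× activity: 0.3 × 3.8 = 1.14.
Non-CYP routes (13%) are unchanged.
Relative clearance = 3.363 + 1.14 + 0.13 = 4.633.
Dividing the baseline by the relative clearance: 33.6 / 4.633 = 7.25 ng/mL.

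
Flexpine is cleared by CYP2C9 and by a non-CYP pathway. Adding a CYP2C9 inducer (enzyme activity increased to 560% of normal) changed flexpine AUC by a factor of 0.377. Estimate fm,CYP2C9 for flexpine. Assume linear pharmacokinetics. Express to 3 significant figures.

0.359

CL'/CL = 1 / 0.377 = 2.653
5.6·fm + (1 − fm) = 2.653
fm = (2.653 − 1) / (5.6 − 1) = 0.359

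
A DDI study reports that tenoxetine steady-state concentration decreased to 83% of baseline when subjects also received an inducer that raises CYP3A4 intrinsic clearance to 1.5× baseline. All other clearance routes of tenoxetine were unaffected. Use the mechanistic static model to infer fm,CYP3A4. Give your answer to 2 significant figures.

0.41

Let fm be the CYP3A4 fraction. New clearance relative to baseline = fm × 1.5 + (1 − fm).
Steady-state concentration ratio = 1 / (new CL fraction), so new CL fraction = 1 / 0.830 = 1.205.
fm × 1.5 + 1 − fm = 1.205  ⇒  fm × (1.5 − 1) = 0.2048  ⇒  fm = 0.41.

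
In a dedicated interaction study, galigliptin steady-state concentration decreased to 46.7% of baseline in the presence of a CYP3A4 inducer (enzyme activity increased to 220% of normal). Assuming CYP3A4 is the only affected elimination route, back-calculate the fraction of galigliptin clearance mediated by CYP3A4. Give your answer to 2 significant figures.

Let fm be the CYP3A4 fraction. New clearance relative to baseline = fm × 2.2 + (1 − fm).
Steady-state concentration ratio = 1 / (new CL fraction), so new CL fraction = 1 / 0.467 = 2.141.
fm × 2.2 + 1 − fm = 2.141  ⇒  fm × (2.2 − 1) = 1.141  ⇒  fm = 0.95.

0.95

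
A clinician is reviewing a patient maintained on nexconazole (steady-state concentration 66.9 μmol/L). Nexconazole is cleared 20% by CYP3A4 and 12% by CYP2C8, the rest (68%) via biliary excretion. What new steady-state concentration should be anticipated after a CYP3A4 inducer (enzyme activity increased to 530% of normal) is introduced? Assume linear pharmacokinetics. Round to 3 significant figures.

The CYP3A4 pathway (20% of clearance) is boosted to 5.3× activity: 0.2 × 5.3 = 1.06.
CYP2C8 (12%) and the residual 68% are unaffected.
Relative clearance = 1.06 + 0.12 + 0.68 = 1.86.
Steady-state concentration ∝ 1/CL, so new value = 66.9 / 1.86 = 36.0 μmol/L.

36.0 μmol/L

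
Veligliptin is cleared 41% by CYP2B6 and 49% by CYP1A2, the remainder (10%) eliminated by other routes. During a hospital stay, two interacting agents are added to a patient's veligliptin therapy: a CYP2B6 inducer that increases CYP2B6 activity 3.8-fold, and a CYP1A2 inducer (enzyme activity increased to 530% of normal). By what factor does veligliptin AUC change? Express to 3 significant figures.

CYP2B6: 0.41 × 3.8 = 1.558
CYP1A2: 0.49 × 5.3 = 2.597
Other: 0.1 (unchanged)
New clearance relative to baseline: 1.558 + 2.597 + 0.1 = 4.255.
AUC ∝ 1/CL: fold-change = 1 / 4.255 = 0.235.

0.235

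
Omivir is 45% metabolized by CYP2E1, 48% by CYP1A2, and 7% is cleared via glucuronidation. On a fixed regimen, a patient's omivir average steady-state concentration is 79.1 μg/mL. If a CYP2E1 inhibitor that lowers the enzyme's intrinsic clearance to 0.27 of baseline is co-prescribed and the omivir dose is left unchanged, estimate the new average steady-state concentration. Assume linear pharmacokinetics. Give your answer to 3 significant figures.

The CYP2E1 pathway (45% of clearance) falls to 0.27× activity: 0.45 × 0.27 = 0.1215.
CYP1A2 (48%) and the residual 7% are unaffected.
CL_new/CL_old = 0.1215 + 0.48 + 0.07 = 0.6715.
With dosing unchanged, average steady-state concentration scales as 1/CL: 79.1 / 0.6715 = 118 μg/mL.

118 μg/mL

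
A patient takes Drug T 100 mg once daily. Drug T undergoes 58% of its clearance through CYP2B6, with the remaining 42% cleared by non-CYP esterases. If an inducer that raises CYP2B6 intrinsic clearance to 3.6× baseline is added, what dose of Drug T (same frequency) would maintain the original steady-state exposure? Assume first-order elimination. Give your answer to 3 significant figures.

The CYP2B6 pathway (58% of clearance) rises to 3.6× activity: 0.58 × 3.6 = 2.088.
The remaining 42% of clearance is unaffected.
Relative clearance = 2.088 + 0.42 = 2.508.
Exposure is unchanged when dose changes in proportion to clearance. New dose = 100 mg × 2.508 = 251 mg.

251 mg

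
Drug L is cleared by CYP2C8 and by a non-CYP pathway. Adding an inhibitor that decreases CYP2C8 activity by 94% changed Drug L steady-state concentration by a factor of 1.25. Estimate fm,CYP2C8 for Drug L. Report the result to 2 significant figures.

0.21

Let x = fm,CYP2C8. Because steady-state concentration ∝ 1/CL, relative clearance fell to 1/1.25 = 0.8.
Setting x·0.06 + (1 − x) = 0.8 and solving: x = (0.8 − 1)/(0.06 − 1) = 0.21.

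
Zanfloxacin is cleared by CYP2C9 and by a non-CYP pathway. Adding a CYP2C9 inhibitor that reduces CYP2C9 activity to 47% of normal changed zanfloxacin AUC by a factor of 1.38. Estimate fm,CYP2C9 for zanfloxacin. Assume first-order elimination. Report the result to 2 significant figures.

0.52

Call the CYP2C9 fraction fm. After the interaction, CL_new/CL_old = fm × 0.47 + (1 − fm).
AUC ratio = 1 / (new CL fraction), so new CL fraction = 1 / 1.38 = 0.7246.
fm × 0.47 + 1 − fm = 0.7246  ⇒  fm × (0.47 − 1) = −0.2754  ⇒  fm = 0.52.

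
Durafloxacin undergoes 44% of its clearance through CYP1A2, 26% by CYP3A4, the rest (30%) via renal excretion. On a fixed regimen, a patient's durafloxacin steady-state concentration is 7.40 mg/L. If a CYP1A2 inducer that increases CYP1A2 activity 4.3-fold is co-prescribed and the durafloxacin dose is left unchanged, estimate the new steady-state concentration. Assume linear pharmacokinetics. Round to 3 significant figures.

3.02 mg/L

The CYP1A2 pathway (44% of clearance) rises to 4.3× activity: 0.44 × 4.3 = 1.892.
CYP3A4 (26%) and the residual 30% are unaffected.
New clearance relative to baseline: 1.892 + 0.26 + 0.3 = 2.452.
New steady-state concentration = baseline ÷ relative clearance = 7.40 / 2.452 = 3.02 mg/L.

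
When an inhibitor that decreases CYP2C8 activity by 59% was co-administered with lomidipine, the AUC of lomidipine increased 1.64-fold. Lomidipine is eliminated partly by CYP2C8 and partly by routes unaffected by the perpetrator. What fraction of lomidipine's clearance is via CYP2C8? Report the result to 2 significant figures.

CL'/CL = 1 / 1.64 = 0.6098
0.41·fm + (1 − fm) = 0.6098
fm = (0.6098 − 1) / (0.41 − 1) = 0.66

0.66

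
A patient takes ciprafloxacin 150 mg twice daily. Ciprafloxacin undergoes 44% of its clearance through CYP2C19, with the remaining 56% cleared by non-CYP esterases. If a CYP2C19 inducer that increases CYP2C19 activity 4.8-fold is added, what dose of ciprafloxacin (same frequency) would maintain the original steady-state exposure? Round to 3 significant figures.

The CYP2C19 pathway (44% of clearance) is boosted to 4.8× activity: 0.44 × 4.8 = 2.112.
Non-CYP routes (56%) are unchanged.
CL_new/CL_old = 2.112 + 0.56 = 2.672.
To maintain the same steady-state level, dose must scale with clearance: new dose = 150 × 2.672 = 401 mg.

401 mg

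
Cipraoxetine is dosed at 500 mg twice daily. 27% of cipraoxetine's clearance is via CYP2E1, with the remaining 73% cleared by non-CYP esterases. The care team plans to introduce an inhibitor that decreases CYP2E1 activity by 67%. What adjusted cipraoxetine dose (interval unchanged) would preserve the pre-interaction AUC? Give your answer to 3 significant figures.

The CYP2E1 pathway (27% of clearance) drops to 0.33× activity: 0.27 × 0.33 = 0.0891.
Non-CYP routes (73%) are unchanged.
Relative clearance = 0.0891 + 0.73 = 0.8191.
Exposure is unchanged when dose changes in proportion to clearance. New dose = 500 mg × 0.8191 = 410 mg.

410 mg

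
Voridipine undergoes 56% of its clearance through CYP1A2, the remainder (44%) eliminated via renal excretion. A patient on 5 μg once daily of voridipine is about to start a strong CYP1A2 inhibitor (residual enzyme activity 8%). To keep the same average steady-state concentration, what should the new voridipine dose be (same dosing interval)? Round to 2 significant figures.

2.4 μg

The CYP1A2 pathway (56% of clearance) drops to 0.08× activity: 0.56 × 0.08 = 0.0448.
Non-CYP routes (44%) are unchanged.
CL_new/CL_old = 0.0448 + 0.44 = 0.4848.
Css,avg = (dose rate)/CL, so holding Css fixed requires dose ∝ CL: 5 × 0.4848 = 2.4 μg.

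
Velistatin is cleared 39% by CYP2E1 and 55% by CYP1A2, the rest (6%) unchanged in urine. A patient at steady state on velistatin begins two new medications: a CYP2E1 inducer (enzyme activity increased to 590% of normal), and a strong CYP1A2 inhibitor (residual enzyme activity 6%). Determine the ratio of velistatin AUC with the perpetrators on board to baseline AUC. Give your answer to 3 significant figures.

CYP2E1: 0.39 × 5.9 = 2.301
CYP1A2: 0.55 × 0.06 = 0.033
Other: 0.06 (unchanged)
CL_new/CL_old = 2.301 + 0.033 + 0.06 = 2.394.
Because AUC varies inversely with clearance, the combined effect is 1 / 2.394 = 0.418.

0.418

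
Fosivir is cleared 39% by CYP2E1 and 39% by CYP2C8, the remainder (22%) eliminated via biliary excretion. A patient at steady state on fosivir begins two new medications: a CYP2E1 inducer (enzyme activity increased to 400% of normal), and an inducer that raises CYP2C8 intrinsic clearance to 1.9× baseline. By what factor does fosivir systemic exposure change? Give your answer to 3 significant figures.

The CYP2E1 pathway (39% of clearance) rises to 4× activity: 0.39 × 4 = 1.56.
The CYP2C8 pathway (39% of clearance) is boosted to 1.9× activity: 0.39 × 1.9 = 0.741.
The remaining 22% of clearance is unaffected.
Relative clearance = 1.56 + 0.741 + 0.22 = 2.521.
Because systemic exposure varies inversely with clearance, the combined effect is 1 / 2.521 = 0.397.

0.397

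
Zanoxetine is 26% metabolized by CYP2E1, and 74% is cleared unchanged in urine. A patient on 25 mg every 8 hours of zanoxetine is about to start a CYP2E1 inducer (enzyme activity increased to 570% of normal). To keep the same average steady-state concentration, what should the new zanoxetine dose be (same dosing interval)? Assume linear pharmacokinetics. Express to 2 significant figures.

The CYP2E1 pathway (26% of clearance) is boosted to 5.7× activity: 0.26 × 5.7 = 1.482.
Non-CYP routes (74%) are unchanged.
CL_new/CL_old = 1.482 + 0.74 = 2.222.
Exposure is unchanged when dose changes in proportion to clearance. New dose = 25 mg × 2.222 = 56 mg.

56 mg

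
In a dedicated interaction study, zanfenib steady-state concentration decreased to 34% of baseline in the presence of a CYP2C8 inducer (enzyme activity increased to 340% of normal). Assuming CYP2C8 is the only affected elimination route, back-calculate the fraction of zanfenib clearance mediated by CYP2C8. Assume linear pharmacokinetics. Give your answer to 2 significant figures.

0.81

Let fm be the CYP2C8 fraction. New clearance relative to baseline = fm × 3.4 + (1 − fm).
Steady-state concentration ratio = 1 / (new CL fraction), so new CL fraction = 1 / 0.340 = 2.941.
fm × 3.4 + 1 − fm = 2.941  ⇒  fm × (3.4 − 1) = 1.941  ⇒  fm = 0.81.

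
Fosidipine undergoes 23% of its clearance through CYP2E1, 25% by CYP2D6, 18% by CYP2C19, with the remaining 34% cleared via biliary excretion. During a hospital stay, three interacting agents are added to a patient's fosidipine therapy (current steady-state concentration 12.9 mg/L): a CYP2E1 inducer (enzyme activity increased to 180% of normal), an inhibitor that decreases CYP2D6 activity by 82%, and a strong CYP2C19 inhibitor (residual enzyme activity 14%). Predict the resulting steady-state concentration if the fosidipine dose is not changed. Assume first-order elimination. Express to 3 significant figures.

15.7 mg/L

The CYP2E1 pathway (23% of clearance) is boosted to 1.8× activity: 0.23 × 1.8 = 0.414.
The CYP2D6 pathway (25% of clearance) is reduced to 0.18× activity: 0.25 × 0.18 = 0.045.
The CYP2C19 pathway (18% of clearance) drops to 0.14× activity: 0.18 × 0.14 = 0.0252.
The remaining 34% of clearance is unaffected.
CL_new/CL_old = 0.414 + 0.045 + 0.0252 + 0.34 = 0.8242.
Steady-state concentration ∝ 1/CL: new value = 12.9 / 0.8242 = 15.7 mg/L.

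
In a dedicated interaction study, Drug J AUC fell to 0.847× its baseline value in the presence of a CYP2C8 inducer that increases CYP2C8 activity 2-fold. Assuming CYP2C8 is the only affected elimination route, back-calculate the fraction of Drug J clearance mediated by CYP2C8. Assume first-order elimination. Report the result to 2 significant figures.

Call the CYP2C8 fraction fm. After the interaction, CL_new/CL_old = fm × 2 + (1 − fm).
AUC ratio = 1 / (new CL fraction), so new CL fraction = 1 / 0.847 = 1.181.
fm × 2 + 1 − fm = 1.181  ⇒  fm × (2 − 1) = 0.1806  ⇒  fm = 0.18.

0.18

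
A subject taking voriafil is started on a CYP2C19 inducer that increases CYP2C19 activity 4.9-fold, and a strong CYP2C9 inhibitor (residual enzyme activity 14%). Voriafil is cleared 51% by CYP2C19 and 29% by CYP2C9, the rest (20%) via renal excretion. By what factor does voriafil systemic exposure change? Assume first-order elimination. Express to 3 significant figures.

CYP2C19: 0.51 × 4.9 = 2.499
CYP2C9: 0.29 × 0.14 = 0.0406
Other: 0.2 (unchanged)
New clearance relative to baseline: 2.499 + 0.0406 + 0.2 = 2.7396.
Because systemic exposure varies inversely with clearance, the combined effect is 1 / 2.7396 = 0.365.

0.365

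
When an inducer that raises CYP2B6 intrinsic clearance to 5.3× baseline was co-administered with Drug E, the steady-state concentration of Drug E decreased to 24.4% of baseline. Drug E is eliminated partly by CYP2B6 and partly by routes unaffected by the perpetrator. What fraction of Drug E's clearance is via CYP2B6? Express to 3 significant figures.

CL'/CL = 1 / 0.244 = 4.098
5.3·fm + (1 − fm) = 4.098
fm = (4.098 − 1) / (5.3 − 1) = 0.721

0.721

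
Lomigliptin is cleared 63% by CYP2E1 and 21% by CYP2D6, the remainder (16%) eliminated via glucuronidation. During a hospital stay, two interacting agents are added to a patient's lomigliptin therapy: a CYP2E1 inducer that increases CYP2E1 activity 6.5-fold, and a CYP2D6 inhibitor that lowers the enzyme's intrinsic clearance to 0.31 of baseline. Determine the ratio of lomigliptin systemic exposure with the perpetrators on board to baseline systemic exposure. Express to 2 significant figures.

CYP2E1: 0.63 × 6.5 = 4.095
CYP2D6: 0.21 × 0.31 = 0.0651
Other: 0.16 (unchanged)
New clearance relative to baseline: 4.095 + 0.0651 + 0.16 = 4.3201.
Systemic exposure ∝ 1/CL: fold-change = 1 / 4.3201 = 0.23.

0.23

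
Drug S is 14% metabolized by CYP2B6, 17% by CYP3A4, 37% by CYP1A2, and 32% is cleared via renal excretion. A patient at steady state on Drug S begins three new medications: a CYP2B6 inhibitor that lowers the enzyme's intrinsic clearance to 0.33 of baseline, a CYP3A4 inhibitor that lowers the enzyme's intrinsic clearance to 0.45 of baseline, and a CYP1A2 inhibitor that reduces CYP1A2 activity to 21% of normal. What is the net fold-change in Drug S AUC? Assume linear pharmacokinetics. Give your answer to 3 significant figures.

The CYP2B6 pathway (14% of clearance) drops to 0.33× activity: 0.14 × 0.33 = 0.0462.
The CYP3A4 pathway (17% of clearance) drops to 0.45× activity: 0.17 × 0.45 = 0.0765.
The CYP1A2 pathway (37% of clearance) drops to 0.21× activity: 0.37 × 0.21 = 0.0777.
The remaining 32% of clearance is unaffected.
Relative clearance = 0.0462 + 0.0765 + 0.0777 + 0.32 = 0.5204.
Net AUC ratio = 1 / 0.5204 = 1.92.

1.92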